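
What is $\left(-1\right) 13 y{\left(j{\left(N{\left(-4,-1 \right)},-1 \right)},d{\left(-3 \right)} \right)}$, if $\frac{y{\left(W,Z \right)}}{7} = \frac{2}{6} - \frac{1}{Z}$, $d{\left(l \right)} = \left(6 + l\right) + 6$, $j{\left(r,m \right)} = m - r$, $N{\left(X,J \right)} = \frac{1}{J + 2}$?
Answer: $- \frac{182}{9} \approx -20.222$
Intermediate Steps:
$N{\left(X,J \right)} = \frac{1}{2 + J}$
$d{\left(l \right)} = 12 + l$
$y{\left(W,Z \right)} = \frac{7}{3} - \frac{7}{Z}$ ($y{\left(W,Z \right)} = 7 \left(\frac{2}{6} - \frac{1}{Z}\right) = 7 \left(2 \cdot \frac{1}{6} - \frac{1}{Z}\right) = 7 \left(\frac{1}{3} - \frac{1}{Z}\right) = \frac{7}{3} - \frac{7}{Z}$)
$\left(-1\right) 13 y{\left(j{\left(N{\left(-4,-1 \right)},-1 \right)},d{\left(-3 \right)} \right)} = \left(-1\right) 13 \left(\frac{7}{3} - \frac{7}{12 - 3}\right) = - 13 \left(\frac{7}{3} - \frac{7}{9}\right) = \left(-13\right) \frac{14}{9} = - \frac{182}{9}$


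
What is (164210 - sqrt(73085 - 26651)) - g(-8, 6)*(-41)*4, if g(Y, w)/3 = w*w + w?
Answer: 184874 - sqrt(46434) ≈ 1.8466e+5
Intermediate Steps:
g(Y, w) = 3*w + 3*w**2 (g(Y, w) = 3*(w*w + w) = 3*(w**2 + w) = 3*(w + w**2) = 3*w + 3*w**2)
(164210 - sqrt(73085 - 26651)) - g(-8, 6)*(-41)*4 = (164210 - sqrt(73085 - 26651)) - (3*6*(1 + 6))*(-41)*4 = (164210 - sqrt(46434)) - (3*6*7)*(-41)*4 = (164210 - sqrt(46434)) - 126*(-41)*4 = (164210 - sqrt(46434)) - (-5166)*4 = (164210 - sqrt(46434)) - 1*(-20664) = (164210 - sqrt(46434)) + 20664 = 184874 - sqrt(46434)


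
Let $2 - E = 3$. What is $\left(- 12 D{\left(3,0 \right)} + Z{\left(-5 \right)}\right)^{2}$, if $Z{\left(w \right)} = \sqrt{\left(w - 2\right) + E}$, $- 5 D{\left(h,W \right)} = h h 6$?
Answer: $\frac{419704}{25} + \frac{2592 i \sqrt{2}}{5} \approx 16788.0 + 733.13 i$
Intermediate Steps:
$E = -1$ ($E = 2 - 3 = -1$)
$D{\left(h,W \right)} = - \frac{6 h^{2}}{5}$ ($D{\left(h,W \right)} = - \frac{h h 6}{5} = - \frac{h^{2} \cdot 6}{5} = - \frac{6 h^{2}}{5}$)
$Z{\left(w \right)} = \sqrt{-3 + w}$ ($Z{\left(w \right)} = \sqrt{\left(w - 2\right) - 1} = \sqrt{\left(-2 + w\right) - 1} = \sqrt{-3 + w}$)
$\left(- 12 D{\left(3,0 \right)} + Z{\left(-5 \right)}\right)^{2} = \left(- 12 \left(- \frac{6 \cdot 3^{2}}{5}\right) + \sqrt{-3 - 5}\right)^{2} = \left(- 12 \left(\left(- \frac{6}{5}\right) 9\right) + \sqrt{-8}\right)^{2} = \left(\left(-12\right) \left(- \frac{54}{5}\right) + 2 i \sqrt{2}\right)^{2} = \left(\frac{648}{5} + 2 i \sqrt{2}\right)^{2}$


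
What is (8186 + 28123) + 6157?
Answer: 42466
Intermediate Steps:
(8186 + 28123) + 6157 = 36309 + 6157 = 42466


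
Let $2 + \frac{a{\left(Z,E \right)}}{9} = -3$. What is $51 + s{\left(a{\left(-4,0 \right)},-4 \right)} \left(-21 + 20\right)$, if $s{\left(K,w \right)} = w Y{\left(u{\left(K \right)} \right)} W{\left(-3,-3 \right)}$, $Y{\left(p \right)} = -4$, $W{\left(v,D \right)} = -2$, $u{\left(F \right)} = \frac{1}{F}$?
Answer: $83$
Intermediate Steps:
$a{\left(Z,E \right)} = -45$ ($a{\left(Z,E \right)} = -18 + 9 \left(-3\right) = -18 - 27 = -45$)
$s{\left(K,w \right)} = 8 w$ ($s{\left(K,w \right)} = w \left(-4\right) \left(-2\right) = - 4 w \left(-2\right) = 8 w$)
$51 + s{\left(a{\left(-4,0 \right)},-4 \right)} \left(-21 + 20\right) = 51 + 8 \left(-4\right) \left(-21 + 20\right) = 51 - -32 = 51 + 32 = 83$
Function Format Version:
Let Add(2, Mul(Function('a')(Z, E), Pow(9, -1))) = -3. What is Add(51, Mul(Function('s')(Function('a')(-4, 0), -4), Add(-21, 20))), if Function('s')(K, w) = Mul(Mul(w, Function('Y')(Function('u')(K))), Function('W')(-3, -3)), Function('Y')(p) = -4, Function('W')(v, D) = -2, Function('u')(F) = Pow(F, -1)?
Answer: 83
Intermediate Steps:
Function('a')(Z, E) = -45 (Function('a')(Z, E) = Add(-18, Mul(9, -3)) = Add(-18, -27) = -45)
Function('s')(K, w) = Mul(8, w) (Function('s')(K, w) = Mul(Mul(w, -4), -2) = Mul(Mul(-4, w), -2) = Mul(8, w))
Add(51, Mul(Function('s')(Function('a')(-4, 0), -4), Add(-21, 20))) = Add(51, Mul(Mul(8, -4), Add(-21, 20))) = Add(51, Mul(-32, -1)) = Add(51, 32) = 83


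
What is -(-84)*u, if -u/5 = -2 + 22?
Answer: -8400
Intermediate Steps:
u = -100 (u = -5*(-2 + 22) = -5*20 = -100)
-(-84)*u = -(-84)*(-100) = -84*100 = -8400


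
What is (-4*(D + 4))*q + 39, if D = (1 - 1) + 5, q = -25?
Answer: 939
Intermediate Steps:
D = 5 (D = 0 + 5 = 5)
(-4*(D + 4))*q + 39 = -4*(5 + 4)*(-25) + 39 = -4*9*(-25) + 39 = -36*(-25) + 39 = 900 + 39 = 939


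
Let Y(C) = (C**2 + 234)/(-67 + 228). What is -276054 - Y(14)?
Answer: -44445124/161 ≈ -2.7606e+5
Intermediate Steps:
Y(C) = 234/161 + C**2/161 (Y(C) = (234 + C**2)/161 = (234 + C**2)*(1/161) = 234/161 + C**2/161)
-276054 - Y(14) = -276054 - (234/161 + (1/161)*14**2) = -276054 - (234/161 + (1/161)*196) = -276054 - (234/161 + 28/23) = -276054 - 1*430/161 = -276054 - 430/161 = -44445124/161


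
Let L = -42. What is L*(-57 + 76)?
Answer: -798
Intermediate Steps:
L*(-57 + 76) = -42*(-57 + 76) = -42*19 = -798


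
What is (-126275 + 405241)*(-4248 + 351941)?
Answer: 96994525438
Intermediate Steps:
(-126275 + 405241)*(-4248 + 351941) = 278966*347693 = 96994525438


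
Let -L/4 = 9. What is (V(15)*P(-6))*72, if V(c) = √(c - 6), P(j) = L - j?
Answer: -6480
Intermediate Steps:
L = -36 (L = -4*9 = -36)
P(j) = -36 - j
V(c) = √(-6 + c)
(V(15)*P(-6))*72 = (√(-6 + 15)*(-36 - 1*(-6)))*72 = (√9*(-36 + 6))*72 = (3*(-30))*72 = -90*72 = -6480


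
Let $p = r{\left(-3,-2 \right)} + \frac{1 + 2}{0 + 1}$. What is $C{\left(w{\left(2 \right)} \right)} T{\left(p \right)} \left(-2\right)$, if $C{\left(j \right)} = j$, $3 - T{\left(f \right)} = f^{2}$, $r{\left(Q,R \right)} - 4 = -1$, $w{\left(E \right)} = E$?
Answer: $132$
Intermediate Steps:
$r{\left(Q,R \right)} = 3$ ($r{\left(Q,R \right)} = 4 - 1 = 3$)
$p = 6$ ($p = 3 + \frac{1 + 2}{0 + 1} = 3 + \frac{3}{1} = 3 + 3 \cdot 1 = 3 + 3 = 6$)
$T{\left(f \right)} = 3 - f^{2}$
$C{\left(w{\left(2 \right)} \right)} T{\left(p \right)} \left(-2\right) = 2 \left(3 - 6^{2}\right) \left(-2\right) = 2 \left(3 - 36\right) \left(-2\right) = 2 \left(-33\right) \left(-2\right) = \left(-66\right) \left(-2\right) = 132$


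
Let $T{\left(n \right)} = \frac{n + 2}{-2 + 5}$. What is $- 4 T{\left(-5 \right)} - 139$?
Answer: $-135$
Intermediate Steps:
$T{\left(n \right)} = \frac{2}{3} + \frac{n}{3}$ ($T{\left(n \right)} = \frac{2 + n}{3} = \left(2 + n\right) \frac{1}{3} = \frac{2}{3} + \frac{n}{3}$)
$- 4 T{\left(-5 \right)} - 139 = - 4 \left(\frac{2}{3} + \frac{1}{3} \left(-5\right)\right) - 139 = - 4 \left(\frac{2}{3} - \frac{5}{3}\right) - 139 = \left(-4\right) \left(-1\right) - 139 = 4 - 139 = -135$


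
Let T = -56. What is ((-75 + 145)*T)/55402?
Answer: -1960/27701 ≈ -0.070756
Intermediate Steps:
((-75 + 145)*T)/55402 = ((-75 + 145)*(-56))/55402 = (70*(-56))*(1/55402) = -3920*1/55402 = -1960/27701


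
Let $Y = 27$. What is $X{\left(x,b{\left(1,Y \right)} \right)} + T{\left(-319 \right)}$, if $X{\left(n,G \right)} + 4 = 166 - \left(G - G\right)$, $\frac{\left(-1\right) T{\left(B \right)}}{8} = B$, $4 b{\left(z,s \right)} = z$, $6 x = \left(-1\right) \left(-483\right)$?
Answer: $2714$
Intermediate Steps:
$x = \frac{161}{2}$ ($x = \frac{\left(-1\right) \left(-483\right)}{6} = \frac{1}{6} \cdot 483 = \frac{161}{2} \approx 80.5$)
$b{\left(z,s \right)} = \frac{z}{4}$
$T{\left(B \right)} = - 8 B$
$X{\left(n,G \right)} = 162$ ($X{\left(n,G \right)} = -4 + \left(166 - \left(G - G\right)\right) = -4 + \left(166 - 0\right) = -4 + \left(166 + 0\right) = -4 + 166 = 162$)
$X{\left(x,b{\left(1,Y \right)} \right)} + T{\left(-319 \right)} = 162 - -2552 = 162 + 2552 = 2714$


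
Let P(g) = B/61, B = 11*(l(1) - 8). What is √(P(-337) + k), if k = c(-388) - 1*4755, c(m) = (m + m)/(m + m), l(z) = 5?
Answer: I*√17691647/61 ≈ 68.953*I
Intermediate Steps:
B = -33 (B = 11*(5 - 8) = 11*(-3) = -33)
P(g) = -33/61
c(m) = 1 (c(m) = (2*m)/((2*m)) = (2*m)*(1/(2*m)) = 1)
k = -4754 (k = 1 - 1*4755 = 1 - 4755 = -4754)
√(P(-337) + k) = √(-33/61 - 4754) = √(-290027/61) = I*√17691647/61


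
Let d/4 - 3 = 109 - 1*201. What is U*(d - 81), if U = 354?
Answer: -154698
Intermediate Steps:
d = -356 (d = 12 + 4*(109 - 1*201) = 12 + 4*(109 - 201) = 12 + 4*(-92) = 12 - 368 = -356)
U*(d - 81) = 354*(-356 - 81) = 354*(-437) = -154698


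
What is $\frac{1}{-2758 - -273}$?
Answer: $- \frac{1}{2485} \approx -0.00040241$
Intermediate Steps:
$\frac{1}{-2758 - -273} = \frac{1}{-2758 + \left(-1698 + 1971\right)} = \frac{1}{-2758 + 273} = \frac{1}{-2485} = - \frac{1}{2485}$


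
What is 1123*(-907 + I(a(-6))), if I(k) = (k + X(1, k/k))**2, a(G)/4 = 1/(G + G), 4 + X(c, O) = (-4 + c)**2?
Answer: -8946941/9 ≈ -9.9410e+5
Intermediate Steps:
X(c, O) = -4 + (-4 + c)**2
a(G) = 2/G (a(G) = 4/(G + G) = 4/((2*G)) = 4*(1/(2*G)) = 2/G)
I(k) = (5 + k)**2 (I(k) = (k + (-4 + (-4 + 1)**2))**2 = (k + (-4 + (-3)**2))**2 = (k + (-4 + 9))**2 = (k + 5)**2 = (5 + k)**2)
1123*(-907 + I(a(-6))) = 1123*(-907 + (5 + 2/(-6))**2) = 1123*(-907 + (5 + 2*(-1/6))**2) = 1123*(-907 + (5 - 1/3)**2) = 1123*(-907 + (14/3)**2) = 1123*(-907 + 196/9) = 1123*(-7967/9) = -8946941/9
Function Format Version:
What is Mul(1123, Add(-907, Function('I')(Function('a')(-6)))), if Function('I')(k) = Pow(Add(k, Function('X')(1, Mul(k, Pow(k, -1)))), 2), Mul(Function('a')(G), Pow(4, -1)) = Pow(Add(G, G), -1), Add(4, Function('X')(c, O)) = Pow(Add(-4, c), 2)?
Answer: Rational(-8946941, 9) ≈ -9.9410e+5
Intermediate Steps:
Function('X')(c, O) = Add(-4, Pow(Add(-4, c), 2))
Function('a')(G) = Mul(2, Pow(G, -1)) (Function('a')(G) = Mul(4, Pow(Add(G, G), -1)) = Mul(4, Pow(Mul(2, G), -1)) = Mul(4, Mul(Rational(1, 2), Pow(G, -1))) = Mul(2, Pow(G, -1)))
Function('I')(k) = Pow(Add(5, k), 2) (Function('I')(k) = Pow(Add(k, Add(-4, Pow(Add(-4, 1), 2))), 2) = Pow(Add(k, Add(-4, Pow(-3, 2))), 2) = Pow(Add(k, Add(-4, 9)), 2) = Pow(Add(k, 5), 2) = Pow(Add(5, k), 2))
Mul(1123, Add(-907, Function('I')(Function('a')(-6)))) = Mul(1123, Add(-907, Pow(Add(5, Mul(2, Pow(-6, -1))), 2))) = Mul(1123, Add(-907, Pow(Add(5, Mul(2, Rational(-1, 6))), 2))) = Mul(1123, Add(-907, Pow(Add(5, Rational(-1, 3)), 2))) = Mul(1123, Add(-907, Pow(Rational(14, 3), 2))) = Mul(1123, Add(-907, Rational(196, 9))) = Mul(1123, Rational(-7967, 9)) = Rational(-8946941, 9)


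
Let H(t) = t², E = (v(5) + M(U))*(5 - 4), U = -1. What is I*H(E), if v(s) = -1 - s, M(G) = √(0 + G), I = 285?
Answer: 9975 - 3420*I ≈ 9975.0 - 3420.0*I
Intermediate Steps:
M(G) = √G
E = -6 + I (E = ((-1 - 1*5) + √(-1))*(5 - 4) = ((-1 - 5) + I)*1 = (-6 + I)*1 = -6 + I ≈ -6.0 + 1.0*I)
I*H(E) = 285*(-6 + I)²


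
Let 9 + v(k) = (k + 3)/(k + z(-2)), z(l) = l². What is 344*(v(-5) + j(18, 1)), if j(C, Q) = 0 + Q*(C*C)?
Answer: 109048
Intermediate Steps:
j(C, Q) = Q*C² (j(C, Q) = 0 + Q*C² = Q*C²)
v(k) = -9 + (3 + k)/(4 + k) (v(k) = -9 + (k + 3)/(k + (-2)²) = -9 + (3 + k)/(k + 4) = -9 + (3 + k)/(4 + k))
344*(v(-5) + j(18, 1)) = 344*((-33 - 8*(-5))/(4 - 5) + 1*18²) = 344*((-33 + 40)/(-1) + 1*324) = 344*(-1*7 + 324) = 344*(-7 + 324) = 344*317 = 109048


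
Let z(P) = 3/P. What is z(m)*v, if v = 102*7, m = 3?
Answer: 714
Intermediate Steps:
v = 714
z(m)*v = (3/3)*714 = (3*(1/3))*714 = 1*714 = 714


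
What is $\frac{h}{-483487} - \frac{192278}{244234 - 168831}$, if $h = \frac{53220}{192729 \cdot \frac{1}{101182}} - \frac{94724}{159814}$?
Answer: $- \frac{488041898171689532768}{187147515380888839661} \approx -2.6078$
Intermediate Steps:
$h = \frac{143427519635794}{5133465401}$ ($h = \frac{53220}{192729 \cdot \frac{1}{101182}} - \frac{47362}{79907} = \frac{53220}{\frac{192729}{101182}} - \frac{47362}{79907} = 53220 \cdot \frac{101182}{192729} - \frac{47362}{79907} = \frac{1794968680}{64243} - \frac{47362}{79907} = \frac{143427519635794}{5133465401} \approx 27940.0$)
$\frac{h}{-483487} - \frac{192278}{244234 - 168831} = \frac{143427519635794}{5133465401 \left(-483487\right)} - \frac{192278}{244234 - 168831} = \frac{143427519635794}{5133465401} \left(- \frac{1}{483487}\right) - \frac{192278}{244234 - 168831} = - \frac{143427519635794}{2481963786333287} - \frac{192278}{75403} = - \frac{488041898171689532768}{187147515380888839661}$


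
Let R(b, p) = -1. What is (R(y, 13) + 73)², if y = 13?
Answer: 5184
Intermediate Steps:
(R(y, 13) + 73)² = (-1 + 73)² = 72² = 5184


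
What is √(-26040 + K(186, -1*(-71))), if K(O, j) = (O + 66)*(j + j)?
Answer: 4*√609 ≈ 98.712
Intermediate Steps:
K(O, j) = 2*j*(66 + O) (K(O, j) = (66 + O)*(2*j) = 2*j*(66 + O))
√(-26040 + K(186, -1*(-71))) = √(-26040 + 2*(-1*(-71))*(66 + 186)) = √(-26040 + 2*71*252) = √(-26040 + 35784) = √9744 = 4*√609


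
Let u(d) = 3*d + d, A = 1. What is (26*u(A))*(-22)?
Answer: -2288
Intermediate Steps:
u(d) = 4*d
(26*u(A))*(-22) = (26*(4*1))*(-22) = (26*4)*(-22) = 104*(-22) = -2288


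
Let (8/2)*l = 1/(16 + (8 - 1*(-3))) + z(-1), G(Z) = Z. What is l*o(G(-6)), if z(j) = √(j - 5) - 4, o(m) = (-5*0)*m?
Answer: 0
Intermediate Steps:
o(m) = 0 (o(m) = 0*m = 0)
z(j) = -4 + √(-5 + j) (z(j) = √(-5 + j) - 4 = -4 + √(-5 + j))
l = -107/108 + I*√6/4 (l = (1/(16 + (8 - 1*(-3))) + (-4 + √(-5 - 1)))/4 = (1/(16 + (8 + 3)) + (-4 + √(-6)))/4 = (1/(16 + 11) + (-4 + I*√6))/4 = (1/27 + (-4 + I*√6))/4 = (-107/27 + I*√6)/4 = -107/108 + I*√6/4 ≈ -0.99074 + 0.61237*I)
l*o(G(-6)) = (-107/108 + I*√6/4)*0 = 0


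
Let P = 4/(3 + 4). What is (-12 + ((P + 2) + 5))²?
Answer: 961/49 ≈ 19.612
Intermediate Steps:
P = 4/7 ≈ 0.57143
(-12 + ((P + 2) + 5))² = (-12 + ((4/7 + 2) + 5))² = (-12 + (18/7 + 5))² = (-12 + 53/7)² = (-31/7)² = 961/49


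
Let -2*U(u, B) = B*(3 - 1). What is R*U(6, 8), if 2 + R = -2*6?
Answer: 112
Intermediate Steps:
U(u, B) = -B (U(u, B) = -B*(3 - 1)/2 = -B*2/2 = -B)
R = -14 (R = -2 - 2*6 = -2 - 12 = -14)
R*U(6, 8) = -(-14)*8 = -14*(-8) = 112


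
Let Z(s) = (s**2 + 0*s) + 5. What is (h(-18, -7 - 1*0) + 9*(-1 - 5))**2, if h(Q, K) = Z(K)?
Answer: 0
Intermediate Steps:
Z(s) = 5 + s**2 (Z(s) = (s**2 + 0) + 5 = s**2 + 5 = 5 + s**2)
h(Q, K) = 5 + K**2
(h(-18, -7 - 1*0) + 9*(-1 - 5))**2 = ((5 + (-7 - 1*0)**2) + 9*(-1 - 5))**2 = ((5 + (-7 + 0)**2) + 9*(-6))**2 = ((5 + (-7)**2) - 54)**2 = ((5 + 49) - 54)**2 = (54 - 54)**2 = 0**2 = 0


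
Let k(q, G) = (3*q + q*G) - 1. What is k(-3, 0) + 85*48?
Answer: 4070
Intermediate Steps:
k(q, G) = -1 + 3*q + G*q (k(q, G) = (3*q + G*q) - 1 = -1 + 3*q + G*q)
k(-3, 0) + 85*48 = (-1 + 3*(-3) + 0*(-3)) + 85*48 = (-1 - 9 + 0) + 4080 = -10 + 4080 = 4070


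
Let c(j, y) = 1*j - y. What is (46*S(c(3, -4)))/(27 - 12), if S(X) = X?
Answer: 322/15 ≈ 21.467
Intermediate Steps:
c(j, y) = j - y
(46*S(c(3, -4)))/(27 - 12) = (46*(3 - 1*(-4)))/(27 - 12) = (46*(3 + 4))/15 = (46*7)*(1/15) = 322*(1/15) = 322/15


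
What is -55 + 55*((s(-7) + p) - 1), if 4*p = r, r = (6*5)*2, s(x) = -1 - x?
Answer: 1045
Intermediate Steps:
r = 60 (r = 30*2 = 60)
p = 15 (p = (¼)*60 = 15)
-55 + 55*((s(-7) + p) - 1) = -55 + 55*(((-1 - 1*(-7)) + 15) - 1) = -55 + 55*(((-1 + 7) + 15) - 1) = -55 + 55*((6 + 15) - 1) = -55 + 55*(21 - 1) = -55 + 55*20 = -55 + 1100 = 1045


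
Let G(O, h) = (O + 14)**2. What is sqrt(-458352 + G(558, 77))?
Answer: 4*I*sqrt(8198) ≈ 362.17*I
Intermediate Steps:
G(O, h) = (14 + O)**2
sqrt(-458352 + G(558, 77)) = sqrt(-458352 + (14 + 558)**2) = sqrt(-458352 + 572**2) = sqrt(-458352 + 327184) = sqrt(-131168) = 4*I*sqrt(8198)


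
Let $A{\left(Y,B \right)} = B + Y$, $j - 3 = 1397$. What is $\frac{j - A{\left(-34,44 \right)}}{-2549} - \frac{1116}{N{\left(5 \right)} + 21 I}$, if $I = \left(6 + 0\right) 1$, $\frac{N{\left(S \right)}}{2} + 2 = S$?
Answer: $- \frac{252347}{28039} \approx -8.9999$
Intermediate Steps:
$j = 1400$ ($j = 3 + 1397 = 1400$)
$N{\left(S \right)} = -4 + 2 S$
$I = 6$ ($I = 6 \cdot 1 = 6$)
$\frac{j - A{\left(-34,44 \right)}}{-2549} - \frac{1116}{N{\left(5 \right)} + 21 I} = \frac{1400 - \left(44 - 34\right)}{-2549} - \frac{1116}{\left(-4 + 2 \cdot 5\right) + 21 \cdot 6} = \left(1400 - 10\right) \left(- \frac{1}{2549}\right) - \frac{1116}{\left(-4 + 10\right) + 126} = \left(1400 - 10\right) \left(- \frac{1}{2549}\right) - \frac{1116}{6 + 126} = 1390 \left(- \frac{1}{2549}\right) - \frac{1116}{132} = - \frac{1390}{2549} - \frac{93}{11} = - \frac{252347}{28039}$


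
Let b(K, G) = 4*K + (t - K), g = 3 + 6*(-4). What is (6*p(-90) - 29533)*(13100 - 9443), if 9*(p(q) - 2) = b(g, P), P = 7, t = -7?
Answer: -108128957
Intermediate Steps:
g = -21 (g = 3 - 24 = -21)
b(K, G) = -7 + 3*K (b(K, G) = 4*K + (-7 - K) = -7 + 3*K)
p(q) = -52/9 (p(q) = 2 + (-7 + 3*(-21))/9 = 2 + (-7 - 63)/9 = 2 + (1/9)*(-70) = 2 - 70/9 = -52/9)
(6*p(-90) - 29533)*(13100 - 9443) = (6*(-52/9) - 29533)*(13100 - 9443) = (-104/3 - 29533)*3657 = -88703/3*3657 = -108128957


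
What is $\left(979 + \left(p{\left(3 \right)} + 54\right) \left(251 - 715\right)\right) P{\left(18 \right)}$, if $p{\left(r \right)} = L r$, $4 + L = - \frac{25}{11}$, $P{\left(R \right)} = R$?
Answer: $- \frac{3038382}{11} \approx -2.7622 \cdot 10^{5}$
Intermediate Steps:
$L = - \frac{69}{11}$ ($L = -4 - \frac{25}{11} = - \frac{69}{11} \approx -6.2727$)
$p{\left(r \right)} = - \frac{69 r}{11}$
$\left(979 + \left(p{\left(3 \right)} + 54\right) \left(251 - 715\right)\right) P{\left(18 \right)} = \left(979 + \left(\left(- \frac{69}{11}\right) 3 + 54\right) \left(251 - 715\right)\right) 18 = \left(979 + \left(- \frac{207}{11} + 54\right) \left(-464\right)\right) 18 = \left(979 + \frac{387}{11} \left(-464\right)\right) 18 = \left(979 - \frac{179568}{11}\right) 18 = \left(- \frac{168799}{11}\right) 18 = - \frac{3038382}{11}$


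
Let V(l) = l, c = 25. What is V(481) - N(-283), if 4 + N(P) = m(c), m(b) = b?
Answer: 460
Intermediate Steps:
N(P) = 21 (N(P) = -4 + 25 = 21)
V(481) - N(-283) = 481 - 1*21 = 481 - 21 = 460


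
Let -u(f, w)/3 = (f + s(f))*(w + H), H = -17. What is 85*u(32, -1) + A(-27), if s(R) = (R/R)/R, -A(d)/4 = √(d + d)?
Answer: 2352375/16 - 12*I*√6 ≈ 1.4702e+5 - 29.394*I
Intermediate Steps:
A(d) = -4*√2*√d (A(d) = -4*√(d + d) = -4*√2*√d)
s(R) = 1/R
u(f, w) = -3*(-17 + w)*(f + 1/f) (u(f, w) = -3*(f + 1/f)*(w - 17) = -3*(f + 1/f)*(-17 + w) = -3*(-17 + w)*(f + 1/f))
85*u(32, -1) + A(-27) = 85*(3*(17 - 1*(-1) + 32²*(17 - 1*(-1)))/32) - 4*√2*√(-27) = 85*(3*(1/32)*(17 + 1 + 1024*(17 + 1))) - 4*√2*3*I*√3 = 85*(3*(1/32)*(17 + 1 + 1024*18)) - 12*I*√6 = 85*(3*(1/32)*(17 + 1 + 18432)) - 12*I*√6 = 85*(3*(1/32)*18450) - 12*I*√6 = 85*(27675/16) - 12*I*√6 = 2352375/16 - 12*I*√6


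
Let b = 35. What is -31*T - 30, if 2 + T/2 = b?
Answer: -2076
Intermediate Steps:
T = 66 (T = -4 + 2*35 = -4 + 70 = 66)
-31*T - 30 = -31*66 - 30 = -2046 - 30 = -2076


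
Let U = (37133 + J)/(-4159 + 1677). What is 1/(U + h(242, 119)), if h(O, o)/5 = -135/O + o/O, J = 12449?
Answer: -150161/3049351 ≈ -0.049244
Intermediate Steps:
h(O, o) = -675/O + 5*o/O (h(O, o) = 5*(-135/O + o/O) = -675/O + 5*o/O)
U = -24791/1241 (U = (37133 + 12449)/(-4159 + 1677) = 49582/(-2482) = 49582*(-1/2482) = -24791/1241 ≈ -19.977)
1/(U + h(242, 119)) = 1/(-24791/1241 + 5*(-135 + 119)/242) = 1/(-24791/1241 + 5*(1/242)*(-16)) = 1/(-24791/1241 - 40/121) = 1/(-3049351/150161) = -150161/3049351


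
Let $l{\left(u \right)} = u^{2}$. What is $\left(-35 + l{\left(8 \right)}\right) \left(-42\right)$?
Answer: $-1218$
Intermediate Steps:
$\left(-35 + l{\left(8 \right)}\right) \left(-42\right) = \left(-35 + 8^{2}\right) \left(-42\right) = \left(-35 + 64\right) \left(-42\right) = 29 \left(-42\right) = -1218$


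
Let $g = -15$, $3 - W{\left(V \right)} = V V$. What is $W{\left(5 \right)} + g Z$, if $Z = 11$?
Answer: $-187$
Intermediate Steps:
$W{\left(V \right)} = 3 - V^{2}$ ($W{\left(V \right)} = 3 - V V = 3 - V^{2}$)
$W{\left(5 \right)} + g Z = \left(3 - 5^{2}\right) - 165 = \left(3 - 25\right) - 165 = -22 - 165 = -187$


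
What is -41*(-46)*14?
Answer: 26404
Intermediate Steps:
-41*(-46)*14 = 1886*14 = 26404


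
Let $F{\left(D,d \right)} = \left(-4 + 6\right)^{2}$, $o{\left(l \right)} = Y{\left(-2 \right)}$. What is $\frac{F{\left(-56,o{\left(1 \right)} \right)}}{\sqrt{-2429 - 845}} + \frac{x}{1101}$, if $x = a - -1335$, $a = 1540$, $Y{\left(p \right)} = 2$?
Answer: $\frac{2875}{1101} - \frac{2 i \sqrt{3274}}{1637} \approx 2.6113 - 0.069907 i$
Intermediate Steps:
$o{\left(l \right)} = 2$
$F{\left(D,d \right)} = 4$ ($F{\left(D,d \right)} = 2^{2} = 4$)
$x = 2875$ ($x = 1540 - -1335 = 1540 + 1335 = 2875$)
$\frac{F{\left(-56,o{\left(1 \right)} \right)}}{\sqrt{-2429 - 845}} + \frac{x}{1101} = \frac{4}{\sqrt{-2429 - 845}} + \frac{2875}{1101} = \frac{4}{\sqrt{-3274}} + 2875 \cdot \frac{1}{1101} = \frac{4}{i \sqrt{3274}} + \frac{2875}{1101} = 4 \left(- \frac{i \sqrt{3274}}{3274}\right) + \frac{2875}{1101} = - \frac{2 i \sqrt{3274}}{1637} + \frac{2875}{1101} = \frac{2875}{1101} - \frac{2 i \sqrt{3274}}{1637}$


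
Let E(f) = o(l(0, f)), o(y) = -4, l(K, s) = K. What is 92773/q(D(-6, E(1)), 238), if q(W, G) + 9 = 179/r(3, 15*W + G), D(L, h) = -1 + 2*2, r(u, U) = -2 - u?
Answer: -463865/224 ≈ -2070.8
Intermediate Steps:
E(f) = -4
D(L, h) = 3 (D(L, h) = -1 + 4 = 3)
q(W, G) = -224/5 (q(W, G) = -9 + 179/(-2 - 1*3) = -9 + 179/(-2 - 3) = -9 + 179/(-5) = -9 + 179*(-⅕) = -9 - 179/5 = -224/5)
92773/q(D(-6, E(1)), 238) = 92773/(-224/5) = 92773*(-5/224) = -463865/224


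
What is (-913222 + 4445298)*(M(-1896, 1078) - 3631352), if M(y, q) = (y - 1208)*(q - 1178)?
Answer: -11729854856352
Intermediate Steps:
M(y, q) = (-1208 + y)*(-1178 + q)
(-913222 + 4445298)*(M(-1896, 1078) - 3631352) = (-913222 + 4445298)*((1423024 - 1208*1078 - 1178*(-1896) + 1078*(-1896)) - 3631352) = 3532076*((1423024 - 1302224 + 2233488 - 2043888) - 3631352) = 3532076*(310400 - 3631352) = 3532076*(-3320952) = -11729854856352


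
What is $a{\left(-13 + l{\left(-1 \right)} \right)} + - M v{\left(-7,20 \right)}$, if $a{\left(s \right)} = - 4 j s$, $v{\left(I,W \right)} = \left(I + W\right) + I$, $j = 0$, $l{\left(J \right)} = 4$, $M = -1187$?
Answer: $7122$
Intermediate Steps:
$v{\left(I,W \right)} = W + 2 I$
$a{\left(s \right)} = 0$ ($a{\left(s \right)} = \left(-4\right) 0 s = 0 s = 0$)
$a{\left(-13 + l{\left(-1 \right)} \right)} + - M v{\left(-7,20 \right)} = 0 + \left(-1\right) \left(-1187\right) \left(20 + 2 \left(-7\right)\right) = 0 + 1187 \left(20 - 14\right) = 0 + 1187 \cdot 6 = 0 + 7122 = 7122$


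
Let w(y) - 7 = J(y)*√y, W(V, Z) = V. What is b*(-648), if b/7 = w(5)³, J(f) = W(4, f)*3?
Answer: -70140168 - 47192544*√5 ≈ -1.7567e+8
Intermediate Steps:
J(f) = 12 (J(f) = 4*3 = 12)
w(y) = 7 + 12*√y
b = 7*(7 + 12*√5)³ ≈ 2.7109e+5
b*(-648) = (108241 + 72828*√5)*(-648) = -70140168 - 47192544*√5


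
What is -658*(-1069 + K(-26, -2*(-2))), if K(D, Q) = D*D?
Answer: 258594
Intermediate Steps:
K(D, Q) = D²
-658*(-1069 + K(-26, -2*(-2))) = -658*(-1069 + (-26)²) = -658*(-1069 + 676) = -658*(-393) = 258594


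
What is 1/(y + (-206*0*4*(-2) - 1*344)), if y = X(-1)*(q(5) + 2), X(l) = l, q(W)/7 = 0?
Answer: -1/346 ≈ -0.0028902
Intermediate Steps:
q(W) = 0 (q(W) = 7*0 = 0)
y = -2 (y = -(0 + 2) = -1*2 = -2)
1/(y + (-206*0*4*(-2) - 1*344)) = 1/(-2 + (-206*0*4*(-2) - 1*344)) = 1/(-2 + (-0*(-2) - 344)) = 1/(-2 + (-206*0 - 344)) = 1/(-2 + (0 - 344)) = 1/(-2 - 344) = 1/(-346) = -1/346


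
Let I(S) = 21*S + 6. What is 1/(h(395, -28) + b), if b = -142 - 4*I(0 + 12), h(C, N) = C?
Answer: -1/779 ≈ -0.0012837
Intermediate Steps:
I(S) = 6 + 21*S
b = -1174 (b = -142 - 4*(6 + 21*(0 + 12)) = -142 - 4*(6 + 21*12) = -142 - 4*(6 + 252) = -142 - 4*258 = -142 - 1032 = -1174)
1/(h(395, -28) + b) = 1/(395 - 1174) = 1/(-779) = -1/779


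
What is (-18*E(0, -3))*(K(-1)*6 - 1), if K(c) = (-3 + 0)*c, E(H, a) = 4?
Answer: -1224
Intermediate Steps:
K(c) = -3*c
(-18*E(0, -3))*(K(-1)*6 - 1) = (-18*4)*(-3*(-1)*6 - 1) = -72*(3*6 - 1) = -72*(18 - 1) = -72*17 = -1224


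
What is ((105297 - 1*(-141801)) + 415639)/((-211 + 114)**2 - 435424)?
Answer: -662737/426015 ≈ -1.5557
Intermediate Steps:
((105297 - 1*(-141801)) + 415639)/((-211 + 114)**2 - 435424) = ((105297 + 141801) + 415639)/((-97)**2 - 435424) = (247098 + 415639)/(9409 - 435424) = 662737/(-426015) = 662737*(-1/426015) = -662737/426015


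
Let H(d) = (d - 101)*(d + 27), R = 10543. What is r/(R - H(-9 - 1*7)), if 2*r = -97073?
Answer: -97073/23660 ≈ -4.1028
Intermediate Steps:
r = -97073/2 (r = (1/2)*(-97073) = -97073/2 ≈ -48537.)
H(d) = (-101 + d)*(27 + d)
r/(R - H(-9 - 1*7)) = -97073/(2*(10543 - (-2727 + (-9 - 1*7)**2 - 74*(-9 - 1*7)))) = -97073/(2*(10543 - (-2727 + (-9 - 7)**2 - 74*(-9 - 7)))) = -97073/(2*(10543 - (-2727 + (-16)**2 - 74*(-16)))) = -97073/(2*(10543 - (-2727 + 256 + 1184))) = -97073/(2*(10543 - 1*(-1287))) = -97073/(2*(10543 + 1287)) = -97073/2/11830 = -97073/2*1/11830 = -97073/23660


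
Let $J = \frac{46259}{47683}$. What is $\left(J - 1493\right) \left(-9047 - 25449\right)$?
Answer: $\frac{2454199292160}{47683} \approx 5.1469 \cdot 10^{7}$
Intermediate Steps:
$J = \frac{46259}{47683}$ ($J = 46259 \cdot \frac{1}{47683} = \frac{46259}{47683} \approx 0.97014$)
$\left(J - 1493\right) \left(-9047 - 25449\right) = \left(\frac{46259}{47683} - 1493\right) \left(-9047 - 25449\right) = \left(- \frac{71144460}{47683}\right) \left(-34496\right) = \frac{2454199292160}{47683}$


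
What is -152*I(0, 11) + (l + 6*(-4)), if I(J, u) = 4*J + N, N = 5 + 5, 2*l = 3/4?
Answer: -12349/8 ≈ -1543.6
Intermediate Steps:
l = 3/8 (l = (3/4)/2 = (3*(¼))/2 = (½)*(¾) = 3/8 ≈ 0.37500)
N = 10
I(J, u) = 10 + 4*J (I(J, u) = 4*J + 10 = 10 + 4*J)
-152*I(0, 11) + (l + 6*(-4)) = -152*(10 + 4*0) + (3/8 + 6*(-4)) = -152*(10 + 0) + (3/8 - 24) = -152*10 - 189/8 = -1520 - 189/8 = -12349/8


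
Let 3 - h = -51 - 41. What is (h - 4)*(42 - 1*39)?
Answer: 273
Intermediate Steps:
h = 95 (h = 3 - (-51 - 41) = 3 - 1*(-92) = 3 + 92 = 95)
(h - 4)*(42 - 1*39) = (95 - 4)*(42 - 1*39) = 91*(42 - 39) = 91*3 = 273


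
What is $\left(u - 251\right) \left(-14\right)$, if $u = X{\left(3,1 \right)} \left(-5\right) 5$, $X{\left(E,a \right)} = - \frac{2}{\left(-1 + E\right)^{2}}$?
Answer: $3339$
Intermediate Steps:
$X{\left(E,a \right)} = - \frac{2}{\left(-1 + E\right)^{2}}$
$u = \frac{25}{2}$ ($u = - \frac{2}{\left(-1 + 3\right)^{2}} \left(-5\right) 5 = - \frac{2}{4} \left(-5\right) 5 = \left(-2\right) \frac{1}{4} \left(-5\right) 5 = \left(- \frac{1}{2}\right) \left(-5\right) 5 = \frac{5}{2} \cdot 5 = \frac{25}{2} \approx 12.5$)
$\left(u - 251\right) \left(-14\right) = \left(\frac{25}{2} - 251\right) \left(-14\right) = \left(- \frac{477}{2}\right) \left(-14\right) = 3339$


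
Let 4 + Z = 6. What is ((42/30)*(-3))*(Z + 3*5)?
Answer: -357/5 ≈ -71.400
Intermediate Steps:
Z = 2 (Z = -4 + 6 = 2)
((42/30)*(-3))*(Z + 3*5) = ((42/30)*(-3))*(2 + 3*5) = ((42*(1/30))*(-3))*(2 + 15) = ((7/5)*(-3))*17 = -21/5*17 = -357/5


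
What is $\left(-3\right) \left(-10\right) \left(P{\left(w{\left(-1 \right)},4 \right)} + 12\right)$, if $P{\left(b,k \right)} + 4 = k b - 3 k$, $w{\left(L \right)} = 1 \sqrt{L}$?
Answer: $-120 + 120 i \approx -120.0 + 120.0 i$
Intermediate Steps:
$w{\left(L \right)} = \sqrt{L}$
$P{\left(b,k \right)} = -4 - 3 k + b k$ ($P{\left(b,k \right)} = -4 + \left(k b - 3 k\right) = -4 + \left(b k - 3 k\right) = -4 + \left(- 3 k + b k\right) = -4 - 3 k + b k$)
$\left(-3\right) \left(-10\right) \left(P{\left(w{\left(-1 \right)},4 \right)} + 12\right) = \left(-3\right) \left(-10\right) \left(\left(-4 - 12 + \sqrt{-1} \cdot 4\right) + 12\right) = 30 \left(\left(-4 - 12 + i 4\right) + 12\right) = 30 \left(\left(-4 - 12 + 4 i\right) + 12\right) = 30 \left(\left(-16 + 4 i\right) + 12\right) = 30 \left(-4 + 4 i\right) = -120 + 120 i$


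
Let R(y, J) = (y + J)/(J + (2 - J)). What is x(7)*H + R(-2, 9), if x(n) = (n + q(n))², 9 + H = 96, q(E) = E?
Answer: 34111/2 ≈ 17056.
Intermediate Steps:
H = 87 (H = -9 + 96 = 87)
x(n) = 4*n² (x(n) = (n + n)² = (2*n)² = 4*n²)
R(y, J) = J/2 + y/2 (R(y, J) = (J + y)/2 = (J + y)*(½) = J/2 + y/2)
x(7)*H + R(-2, 9) = (4*7²)*87 + ((½)*9 + (½)*(-2)) = (4*49)*87 + (9/2 - 1) = 196*87 + 7/2 = 17052 + 7/2 = 34111/2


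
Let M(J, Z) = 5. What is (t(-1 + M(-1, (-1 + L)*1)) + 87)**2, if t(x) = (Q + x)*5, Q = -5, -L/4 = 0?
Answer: 6724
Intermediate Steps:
L = 0 (L = -4*0 = 0)
t(x) = -25 + 5*x (t(x) = (-5 + x)*5 = -25 + 5*x)
(t(-1 + M(-1, (-1 + L)*1)) + 87)**2 = ((-25 + 5*(-1 + 5)) + 87)**2 = ((-25 + 5*4) + 87)**2 = ((-25 + 20) + 87)**2 = (-5 + 87)**2 = 82**2 = 6724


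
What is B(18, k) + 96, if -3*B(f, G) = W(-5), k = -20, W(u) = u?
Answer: 293/3 ≈ 97.667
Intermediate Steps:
B(f, G) = 5/3 (B(f, G) = -⅓*(-5) = 5/3)
B(18, k) + 96 = 5/3 + 96 = 293/3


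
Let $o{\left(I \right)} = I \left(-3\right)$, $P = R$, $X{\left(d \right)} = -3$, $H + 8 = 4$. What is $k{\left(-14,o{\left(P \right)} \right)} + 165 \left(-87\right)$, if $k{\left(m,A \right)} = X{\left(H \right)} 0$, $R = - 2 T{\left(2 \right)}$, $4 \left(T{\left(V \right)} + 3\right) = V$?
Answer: $-14355$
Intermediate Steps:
$H = -4$ ($H = -8 + 4 = -4$)
$T{\left(V \right)} = -3 + \frac{V}{4}$
$R = 5$ ($R = - 2 \left(-3 + \frac{1}{4} \cdot 2\right) = - 2 \left(-3 + \frac{1}{2}\right) = \left(-2\right) \left(- \frac{5}{2}\right) = 5$)
$P = 5$
$o{\left(I \right)} = - 3 I$
$k{\left(m,A \right)} = 0$ ($k{\left(m,A \right)} = \left(-3\right) 0 = 0$)
$k{\left(-14,o{\left(P \right)} \right)} + 165 \left(-87\right) = 0 + 165 \left(-87\right) = 0 - 14355 = -14355$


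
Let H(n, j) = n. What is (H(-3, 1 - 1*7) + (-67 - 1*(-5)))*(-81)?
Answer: 5265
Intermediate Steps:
(H(-3, 1 - 1*7) + (-67 - 1*(-5)))*(-81) = (-3 + (-67 - 1*(-5)))*(-81) = (-3 + (-67 + 5))*(-81) = (-3 - 62)*(-81) = -65*(-81) = 5265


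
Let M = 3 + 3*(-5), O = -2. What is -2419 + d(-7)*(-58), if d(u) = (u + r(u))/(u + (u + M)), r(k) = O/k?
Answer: -221492/91 ≈ -2434.0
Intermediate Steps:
r(k) = -2/k
M = -12 (M = 3 - 15 = -12)
d(u) = (u - 2/u)/(-12 + 2*u) (d(u) = (u - 2/u)/(u + (u - 12)) = (u - 2/u)/(u + (-12 + u)) = (u - 2/u)/(-12 + 2*u))
-2419 + d(-7)*(-58) = -2419 + ((½)*(-2 + (-7)²)/(-7*(-6 - 7)))*(-58) = -2419 + ((½)*(-⅐)*(-2 + 49)/(-13))*(-58) = -2419 + ((½)*(-⅐)*(-1/13)*47)*(-58) = -2419 + (47/182)*(-58) = -2419 - 1363/91 = -221492/91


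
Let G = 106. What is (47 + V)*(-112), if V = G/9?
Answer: -59248/9 ≈ -6583.1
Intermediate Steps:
V = 106/9 ≈ 11.778
(47 + V)*(-112) = (47 + 106/9)*(-112) = (529/9)*(-112) = -59248/9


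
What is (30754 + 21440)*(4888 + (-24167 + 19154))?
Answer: -6524250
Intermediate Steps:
(30754 + 21440)*(4888 + (-24167 + 19154)) = 52194*(4888 - 5013) = 52194*(-125) = -6524250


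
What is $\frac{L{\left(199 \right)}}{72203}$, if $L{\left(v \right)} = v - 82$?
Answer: $\frac{117}{72203} \approx 0.0016204$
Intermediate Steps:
$L{\left(v \right)} = -82 + v$ ($L{\left(v \right)} = v - 82 = -82 + v$)
$\frac{L{\left(199 \right)}}{72203} = \frac{-82 + 199}{72203} = 117 \cdot \frac{1}{72203} = \frac{117}{72203}$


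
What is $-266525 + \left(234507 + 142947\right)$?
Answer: $110929$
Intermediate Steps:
$-266525 + \left(234507 + 142947\right) = -266525 + 377454 = 110929$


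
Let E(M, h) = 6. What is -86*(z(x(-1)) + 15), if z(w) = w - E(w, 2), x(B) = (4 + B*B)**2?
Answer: -2924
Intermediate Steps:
x(B) = (4 + B**2)**2
z(w) = -6 + w (z(w) = w - 1*6 = w - 6 = -6 + w)
-86*(z(x(-1)) + 15) = -86*((-6 + (4 + (-1)**2)**2) + 15) = -86*((-6 + (4 + 1)**2) + 15) = -86*((-6 + 5**2) + 15) = -86*((-6 + 25) + 15) = -86*(19 + 15) = -86*34 = -2924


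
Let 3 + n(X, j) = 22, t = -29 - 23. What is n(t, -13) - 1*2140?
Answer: -2121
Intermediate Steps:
t = -52
n(X, j) = 19 (n(X, j) = -3 + 22 = 19)
n(t, -13) - 1*2140 = 19 - 1*2140 = 19 - 2140 = -2121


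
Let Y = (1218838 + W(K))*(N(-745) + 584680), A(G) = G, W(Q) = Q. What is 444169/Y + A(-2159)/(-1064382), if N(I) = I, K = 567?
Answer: 1412117310347/695956539554650 ≈ 0.0020290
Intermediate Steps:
Y = 712053258675 (Y = (1218838 + 567)*(-745 + 584680) = 1219405*583935 = 712053258675)
444169/Y + A(-2159)/(-1064382) = 444169/712053258675 - 2159/(-1064382) = 444169*(1/712053258675) - 2159*(-1/1064382) = 40379/64732114425 + 2159/1064382 = 1412117310347/695956539554650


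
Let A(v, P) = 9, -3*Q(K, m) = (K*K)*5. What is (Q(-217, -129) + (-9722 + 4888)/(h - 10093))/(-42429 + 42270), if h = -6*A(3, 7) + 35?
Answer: 1190402669/2411712 ≈ 493.59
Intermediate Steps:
Q(K, m) = -5*K²/3 (Q(K, m) = -K*K*5/3 = -K²*5/3 = -5*K²/3)
h = -19 (h = -6*9 + 35 = -54 + 35 = -19)
(Q(-217, -129) + (-9722 + 4888)/(h - 10093))/(-42429 + 42270) = (-5/3*(-217)² + (-9722 + 4888)/(-19 - 10093))/(-42429 + 42270) = (-5/3*47089 - 4834/(-10112))/(-159) = (-235445/3 - 4834*(-1/10112))*(-1/159) = (-235445/3 + 2417/5056)*(-1/159) = -1190402669/15168*(-1/159) = 1190402669/2411712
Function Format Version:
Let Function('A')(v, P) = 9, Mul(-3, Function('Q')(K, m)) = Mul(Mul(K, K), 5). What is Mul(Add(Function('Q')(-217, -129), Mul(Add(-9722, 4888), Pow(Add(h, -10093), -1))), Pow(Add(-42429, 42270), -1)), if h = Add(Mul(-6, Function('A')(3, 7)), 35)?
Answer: Rational(1190402669, 2411712) ≈ 493.59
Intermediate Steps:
Function('Q')(K, m) = Mul(Rational(-5, 3), Pow(K, 2)) (Function('Q')(K, m) = Mul(Rational(-1, 3), Mul(Mul(K, K), 5)) = Mul(Rational(-1, 3), Mul(Pow(K, 2), 5)) = Mul(Rational(-1, 3), Mul(5, Pow(K, 2))) = Mul(Rational(-5, 3), Pow(K, 2)))
h = -19 (h = Add(Mul(-6, 9), 35) = Add(-54, 35) = -19)
Mul(Add(Function('Q')(-217, -129), Mul(Add(-9722, 4888), Pow(Add(h, -10093), -1))), Pow(Add(-42429, 42270), -1)) = Mul(Add(Mul(Rational(-5, 3), Pow(-217, 2)), Mul(Add(-9722, 4888), Pow(Add(-19, -10093), -1))), Pow(Add(-42429, 42270), -1)) = Mul(Add(Mul(Rational(-5, 3), 47089), Mul(-4834, Pow(-10112, -1))), Pow(-159, -1)) = Mul(Add(Rational(-235445, 3), Mul(-4834, Rational(-1, 10112))), Rational(-1, 159)) = Mul(Add(Rational(-235445, 3), Rational(2417, 5056)), Rational(-1, 159)) = Mul(Rational(-1190402669, 15168), Rational(-1, 159)) = Rational(1190402669, 2411712)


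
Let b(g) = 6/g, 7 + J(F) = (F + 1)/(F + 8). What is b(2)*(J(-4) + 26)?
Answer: 219/4 ≈ 54.750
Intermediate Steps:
J(F) = -7 + (1 + F)/(8 + F) (J(F) = -7 + (F + 1)/(F + 8) = -7 + (1 + F)/(8 + F))
b(2)*(J(-4) + 26) = (6/2)*((-55 - 6*(-4))/(8 - 4) + 26) = (6*(1/2))*((-55 + 24)/4 + 26) = 3*((1/4)*(-31) + 26) = 3*(-31/4 + 26) = 3*(73/4) = 219/4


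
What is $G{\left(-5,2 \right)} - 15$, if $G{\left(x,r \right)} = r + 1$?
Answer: $-12$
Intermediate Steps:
$G{\left(x,r \right)} = 1 + r$
$G{\left(-5,2 \right)} - 15 = \left(1 + 2\right) - 15 = 3 - 15 = -12$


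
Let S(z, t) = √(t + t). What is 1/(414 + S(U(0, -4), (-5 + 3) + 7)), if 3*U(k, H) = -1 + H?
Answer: 207/85693 - √10/171386 ≈ 0.0023971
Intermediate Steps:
U(k, H) = -⅓ + H/3 (U(k, H) = (-1 + H)/3 = -⅓ + H/3)
S(z, t) = √2*√t (S(z, t) = √(2*t) = √2*√t)
1/(414 + S(U(0, -4), (-5 + 3) + 7)) = 1/(414 + √2*√((-5 + 3) + 7)) = 1/(414 + √2*√(-2 + 7)) = 1/(414 + √2*√5) = 1/(414 + √10)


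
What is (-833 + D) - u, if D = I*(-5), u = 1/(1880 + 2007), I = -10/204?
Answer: -330165769/396474 ≈ -832.75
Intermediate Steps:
I = -5/102 (I = -10*1/204 = -5/102 ≈ -0.049020)
u = 1/3887 ≈ 0.00025727
D = 25/102 (D = -5/102*(-5) = 25/102 ≈ 0.24510)
(-833 + D) - u = (-833 + 25/102) - 1*1/3887 = -84941/102 - 1/3887 = -330165769/396474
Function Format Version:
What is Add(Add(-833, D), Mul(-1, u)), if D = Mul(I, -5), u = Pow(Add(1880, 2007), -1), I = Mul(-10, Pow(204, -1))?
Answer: Rational(-330165769, 396474) ≈ -832.75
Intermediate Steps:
I = Rational(-5, 102) (I = Mul(-10, Rational(1, 204)) = Rational(-5, 102) ≈ -0.049020)
u = Rational(1, 3887) (u = Pow(3887, -1) = Rational(1, 3887) ≈ 0.00025727)
D = Rational(25, 102) (D = Mul(Rational(-5, 102), -5) = Rational(25, 102) ≈ 0.24510)
Add(Add(-833, D), Mul(-1, u)) = Add(Add(-833, Rational(25, 102)), Mul(-1, Rational(1, 3887))) = Add(Rational(-84941, 102), Rational(-1, 3887)) = Rational(-330165769, 396474)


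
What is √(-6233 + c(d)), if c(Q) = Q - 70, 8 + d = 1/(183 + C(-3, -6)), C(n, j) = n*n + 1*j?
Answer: I*√218335170/186 ≈ 79.442*I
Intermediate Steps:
C(n, j) = j + n² (C(n, j) = n² + j = j + n²)
d = -1487/186 (d = -8 + 1/(183 + (-6 + (-3)²)) = -8 + 1/(183 + (-6 + 9)) = -8 + 1/(183 + 3) = -8 + 1/186 = -1487/186 ≈ -7.9946)
c(Q) = -70 + Q
√(-6233 + c(d)) = √(-6233 + (-70 - 1487/186)) = √(-6233 - 14507/186) = √(-1173845/186) = I*√218335170/186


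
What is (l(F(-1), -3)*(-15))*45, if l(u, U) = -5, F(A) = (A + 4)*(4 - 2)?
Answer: 3375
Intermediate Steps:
F(A) = 8 + 2*A (F(A) = (4 + A)*2 = 8 + 2*A)
(l(F(-1), -3)*(-15))*45 = -5*(-15)*45 = 75*45 = 3375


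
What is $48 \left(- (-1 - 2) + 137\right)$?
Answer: $6720$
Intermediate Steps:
$48 \left(- (-1 - 2) + 137\right) = 48 \left(\left(-1\right) \left(-3\right) + 137\right) = 48 \left(3 + 137\right) = 48 \cdot 140 = 6720$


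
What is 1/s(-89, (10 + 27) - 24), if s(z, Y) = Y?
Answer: 1/13 ≈ 0.076923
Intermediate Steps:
1/s(-89, (10 + 27) - 24) = 1/((10 + 27) - 24) = 1/(37 - 24) = 1/13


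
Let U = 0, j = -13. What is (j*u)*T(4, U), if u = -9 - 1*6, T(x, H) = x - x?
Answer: 0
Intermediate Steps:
T(x, H) = 0
u = -15 (u = -9 - 6 = -15)
(j*u)*T(4, U) = -13*(-15)*0 = 195*0 = 0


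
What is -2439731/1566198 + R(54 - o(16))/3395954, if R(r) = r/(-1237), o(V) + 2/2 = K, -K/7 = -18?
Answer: -2562202478509645/1644819220224351 ≈ -1.5577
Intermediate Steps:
K = 126 (K = -7*(-18) = 126)
o(V) = 125 (o(V) = -1 + 126 = 125)
R(r) = -r/1237 (R(r) = r*(-1/1237) = -r/1237)
-2439731/1566198 + R(54 - o(16))/3395954 = -2439731/1566198 - (54 - 1*125)/1237/3395954 = -2439731*1/1566198 - (54 - 125)/1237*(1/3395954) = -2439731/1566198 - 1/1237*(-71)*(1/3395954) = -2439731/1566198 + (71/1237)*(1/3395954) = -2439731/1566198 + 71/4200795098 = -2562202478509645/1644819220224351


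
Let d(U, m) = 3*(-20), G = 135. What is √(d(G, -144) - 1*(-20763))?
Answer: √20703 ≈ 143.89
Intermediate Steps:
d(U, m) = -60
√(d(G, -144) - 1*(-20763)) = √(-60 - 1*(-20763)) = √(-60 + 20763) = √20703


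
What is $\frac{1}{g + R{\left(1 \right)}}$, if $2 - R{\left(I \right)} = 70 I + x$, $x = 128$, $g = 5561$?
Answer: $\frac{1}{5365} \approx 0.00018639$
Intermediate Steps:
$R{\left(I \right)} = -126 - 70 I$ ($R{\left(I \right)} = 2 - \left(70 I + 128\right) = 2 - \left(128 + 70 I\right) = -126 - 70 I$)
$\frac{1}{g + R{\left(1 \right)}} = \frac{1}{5561 - 196} = \frac{1}{5365}$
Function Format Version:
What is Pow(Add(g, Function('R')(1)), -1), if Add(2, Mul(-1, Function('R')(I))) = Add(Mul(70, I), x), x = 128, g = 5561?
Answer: Rational(1, 5365) ≈ 0.00018639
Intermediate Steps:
Function('R')(I) = Add(-126, Mul(-70, I)) (Function('R')(I) = Add(2, Mul(-1, Add(Mul(70, I), 128))) = Add(2, Mul(-1, Add(128, Mul(70, I)))) = Add(2, Add(-128, Mul(-70, I))) = Add(-126, Mul(-70, I)))
Pow(Add(g, Function('R')(1)), -1) = Pow(Add(5561, Add(-126, Mul(-70, 1))), -1) = Pow(Add(5561, Add(-126, -70)), -1) = Pow(Add(5561, -196), -1) = Pow(5365, -1) = Rational(1, 5365)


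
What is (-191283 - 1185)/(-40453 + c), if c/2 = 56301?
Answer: -192468/72149 ≈ -2.6676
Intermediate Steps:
c = 112602 (c = 2*56301 = 112602)
(-191283 - 1185)/(-40453 + c) = (-191283 - 1185)/(-40453 + 112602) = -192468/72149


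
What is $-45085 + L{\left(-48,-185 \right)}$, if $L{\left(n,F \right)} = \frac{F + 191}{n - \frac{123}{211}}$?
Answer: $- \frac{154055867}{3417} \approx -45085.0$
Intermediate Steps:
$L{\left(n,F \right)} = \frac{191 + F}{- \frac{123}{211} + n}$ ($L{\left(n,F \right)} = \frac{191 + F}{n - \frac{123}{211}} = \frac{191 + F}{- \frac{123}{211} + n}$)
$-45085 + L{\left(-48,-185 \right)} = -45085 + \frac{211 \left(191 - 185\right)}{-123 + 211 \left(-48\right)} = -45085 + 211 \frac{1}{-123 - 10128} \cdot 6 = -45085 + 211 \frac{1}{-10251} \cdot 6 = -45085 + 211 \left(- \frac{1}{10251}\right) 6 = -45085 - \frac{422}{3417} = - \frac{154055867}{3417}$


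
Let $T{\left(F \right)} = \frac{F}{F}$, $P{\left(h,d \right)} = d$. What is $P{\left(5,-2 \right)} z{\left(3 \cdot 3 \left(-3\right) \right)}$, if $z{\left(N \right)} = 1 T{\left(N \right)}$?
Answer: $-2$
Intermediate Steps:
$T{\left(F \right)} = 1$
$z{\left(N \right)} = 1$ ($z{\left(N \right)} = 1 \cdot 1 = 1$)
$P{\left(5,-2 \right)} z{\left(3 \cdot 3 \left(-3\right) \right)} = \left(-2\right) 1 = -2$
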